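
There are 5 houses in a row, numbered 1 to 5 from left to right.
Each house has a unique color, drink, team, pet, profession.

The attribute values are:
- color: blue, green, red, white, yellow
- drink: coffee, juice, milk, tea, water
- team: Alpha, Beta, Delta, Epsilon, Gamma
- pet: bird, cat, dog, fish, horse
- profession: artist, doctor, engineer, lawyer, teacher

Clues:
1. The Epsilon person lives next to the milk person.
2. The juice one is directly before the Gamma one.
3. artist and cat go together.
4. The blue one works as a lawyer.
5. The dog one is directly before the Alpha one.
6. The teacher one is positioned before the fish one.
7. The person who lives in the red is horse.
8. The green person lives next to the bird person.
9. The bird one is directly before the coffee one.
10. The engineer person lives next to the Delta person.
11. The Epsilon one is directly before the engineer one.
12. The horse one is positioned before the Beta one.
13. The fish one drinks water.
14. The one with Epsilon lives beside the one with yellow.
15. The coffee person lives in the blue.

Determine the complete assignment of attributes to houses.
Solution:

House | Color | Drink | Team | Pet | Profession
-----------------------------------------------
  1   | green | juice | Epsilon | cat | artist
  2   | yellow | milk | Gamma | bird | engineer
  3   | blue | coffee | Delta | dog | lawyer
  4   | red | tea | Alpha | horse | teacher
  5   | white | water | Beta | fish | doctor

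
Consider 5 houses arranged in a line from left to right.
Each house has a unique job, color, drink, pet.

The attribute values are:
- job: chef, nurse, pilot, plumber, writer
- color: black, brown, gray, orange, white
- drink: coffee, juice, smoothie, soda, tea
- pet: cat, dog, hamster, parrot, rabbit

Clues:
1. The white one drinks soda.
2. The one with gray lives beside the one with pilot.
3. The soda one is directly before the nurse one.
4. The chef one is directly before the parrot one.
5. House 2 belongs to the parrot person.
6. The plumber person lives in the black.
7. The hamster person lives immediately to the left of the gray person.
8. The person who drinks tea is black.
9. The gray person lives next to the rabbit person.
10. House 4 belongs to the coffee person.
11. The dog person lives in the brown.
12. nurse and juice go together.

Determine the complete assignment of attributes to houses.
Solution:

House | Job | Color | Drink | Pet
---------------------------------
  1   | chef | white | soda | hamster
  2   | nurse | gray | juice | parrot
  3   | pilot | orange | smoothie | rabbit
  4   | writer | brown | coffee | dog
  5   | plumber | black | tea | cat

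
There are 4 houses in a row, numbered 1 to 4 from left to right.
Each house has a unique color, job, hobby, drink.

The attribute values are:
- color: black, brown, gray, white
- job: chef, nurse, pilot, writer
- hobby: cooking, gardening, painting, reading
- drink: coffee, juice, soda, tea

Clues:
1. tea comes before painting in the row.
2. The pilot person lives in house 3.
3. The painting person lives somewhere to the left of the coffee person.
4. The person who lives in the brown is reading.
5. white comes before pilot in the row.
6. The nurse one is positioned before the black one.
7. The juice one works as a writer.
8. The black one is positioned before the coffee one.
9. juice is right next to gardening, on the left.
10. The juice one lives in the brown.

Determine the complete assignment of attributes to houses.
Solution:

House | Color | Job | Hobby | Drink
-----------------------------------
  1   | brown | writer | reading | juice
  2   | white | nurse | gardening | tea
  3   | black | pilot | painting | soda
  4   | gray | chef | cooking | coffee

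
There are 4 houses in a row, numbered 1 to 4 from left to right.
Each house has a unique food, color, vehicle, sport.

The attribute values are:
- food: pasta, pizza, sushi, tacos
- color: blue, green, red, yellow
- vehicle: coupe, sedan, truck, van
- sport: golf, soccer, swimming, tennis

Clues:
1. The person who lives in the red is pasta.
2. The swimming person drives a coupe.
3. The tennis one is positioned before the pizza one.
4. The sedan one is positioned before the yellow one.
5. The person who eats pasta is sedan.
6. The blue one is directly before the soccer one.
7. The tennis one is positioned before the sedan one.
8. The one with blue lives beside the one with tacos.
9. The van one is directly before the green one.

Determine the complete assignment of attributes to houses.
Solution:

House | Food | Color | Vehicle | Sport
--------------------------------------
  1   | sushi | blue | van | tennis
  2   | tacos | green | truck | soccer
  3   | pasta | red | sedan | golf
  4   | pizza | yellow | coupe | swimming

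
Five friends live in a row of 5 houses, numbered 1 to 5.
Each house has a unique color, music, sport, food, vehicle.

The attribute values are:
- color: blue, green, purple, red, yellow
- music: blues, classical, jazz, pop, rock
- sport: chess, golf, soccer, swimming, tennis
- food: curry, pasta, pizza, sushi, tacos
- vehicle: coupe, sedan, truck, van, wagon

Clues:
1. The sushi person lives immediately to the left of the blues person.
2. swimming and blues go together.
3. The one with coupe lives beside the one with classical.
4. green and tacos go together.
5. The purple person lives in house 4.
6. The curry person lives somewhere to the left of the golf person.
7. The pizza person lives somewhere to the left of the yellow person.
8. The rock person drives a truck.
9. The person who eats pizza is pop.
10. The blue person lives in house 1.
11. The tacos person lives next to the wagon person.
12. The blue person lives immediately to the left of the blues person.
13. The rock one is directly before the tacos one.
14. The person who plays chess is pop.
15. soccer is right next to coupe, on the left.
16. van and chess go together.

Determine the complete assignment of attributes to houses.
Solution:

House | Color | Music | Sport | Food | Vehicle
----------------------------------------------
  1   | blue | rock | soccer | sushi | truck
  2   | green | blues | swimming | tacos | coupe
  3   | red | classical | tennis | curry | wagon
  4   | purple | pop | chess | pizza | van
  5   | yellow | jazz | golf | pasta | sedan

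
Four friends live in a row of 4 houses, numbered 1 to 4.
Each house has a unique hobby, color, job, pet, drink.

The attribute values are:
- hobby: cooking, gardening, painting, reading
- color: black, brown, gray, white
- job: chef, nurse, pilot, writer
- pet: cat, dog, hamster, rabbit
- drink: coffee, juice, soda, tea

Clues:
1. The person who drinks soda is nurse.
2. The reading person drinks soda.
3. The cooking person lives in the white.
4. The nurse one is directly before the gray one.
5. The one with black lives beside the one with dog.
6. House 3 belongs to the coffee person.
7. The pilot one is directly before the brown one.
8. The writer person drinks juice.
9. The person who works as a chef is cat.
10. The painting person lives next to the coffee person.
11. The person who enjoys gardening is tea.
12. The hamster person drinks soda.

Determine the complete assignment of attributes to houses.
Solution:

House | Hobby | Color | Job | Pet | Drink
-----------------------------------------
  1   | reading | black | nurse | hamster | soda
  2   | painting | gray | writer | dog | juice
  3   | cooking | white | pilot | rabbit | coffee
  4   | gardening | brown | chef | cat | tea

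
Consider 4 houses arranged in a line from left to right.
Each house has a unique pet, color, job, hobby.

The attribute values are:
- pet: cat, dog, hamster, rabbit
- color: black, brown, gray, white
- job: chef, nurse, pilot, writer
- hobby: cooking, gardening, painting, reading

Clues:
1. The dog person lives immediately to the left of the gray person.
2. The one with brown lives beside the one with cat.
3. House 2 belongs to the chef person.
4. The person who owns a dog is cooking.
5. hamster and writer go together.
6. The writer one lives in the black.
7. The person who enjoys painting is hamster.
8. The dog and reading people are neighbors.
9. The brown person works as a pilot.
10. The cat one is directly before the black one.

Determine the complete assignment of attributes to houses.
Solution:

House | Pet | Color | Job | Hobby
---------------------------------
  1   | dog | brown | pilot | cooking
  2   | cat | gray | chef | reading
  3   | hamster | black | writer | painting
  4   | rabbit | white | nurse | gardening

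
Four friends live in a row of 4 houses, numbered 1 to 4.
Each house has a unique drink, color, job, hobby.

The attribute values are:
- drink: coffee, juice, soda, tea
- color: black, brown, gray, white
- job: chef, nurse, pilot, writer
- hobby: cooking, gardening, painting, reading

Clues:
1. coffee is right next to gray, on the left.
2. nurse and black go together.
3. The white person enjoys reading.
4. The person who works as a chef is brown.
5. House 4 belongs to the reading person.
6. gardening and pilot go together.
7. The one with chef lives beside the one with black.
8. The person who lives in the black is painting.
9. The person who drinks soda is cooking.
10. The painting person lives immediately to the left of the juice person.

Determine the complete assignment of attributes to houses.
Solution:

House | Drink | Color | Job | Hobby
-----------------------------------
  1   | soda | brown | chef | cooking
  2   | coffee | black | nurse | painting
  3   | juice | gray | pilot | gardening
  4   | tea | white | writer | reading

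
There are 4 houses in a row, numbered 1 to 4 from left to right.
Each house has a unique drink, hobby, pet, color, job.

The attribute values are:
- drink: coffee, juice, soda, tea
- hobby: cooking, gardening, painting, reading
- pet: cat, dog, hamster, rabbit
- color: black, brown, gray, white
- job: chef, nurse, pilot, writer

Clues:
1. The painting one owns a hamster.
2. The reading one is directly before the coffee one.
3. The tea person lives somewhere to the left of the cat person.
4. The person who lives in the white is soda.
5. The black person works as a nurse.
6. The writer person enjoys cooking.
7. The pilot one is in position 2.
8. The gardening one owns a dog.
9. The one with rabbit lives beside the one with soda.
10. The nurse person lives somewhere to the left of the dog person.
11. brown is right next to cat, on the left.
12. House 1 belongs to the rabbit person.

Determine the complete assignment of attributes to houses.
Solution:

House | Drink | Hobby | Pet | Color | Job
-----------------------------------------
  1   | tea | cooking | rabbit | brown | writer
  2   | soda | reading | cat | white | pilot
  3   | coffee | painting | hamster | black | nurse
  4   | juice | gardening | dog | gray | chef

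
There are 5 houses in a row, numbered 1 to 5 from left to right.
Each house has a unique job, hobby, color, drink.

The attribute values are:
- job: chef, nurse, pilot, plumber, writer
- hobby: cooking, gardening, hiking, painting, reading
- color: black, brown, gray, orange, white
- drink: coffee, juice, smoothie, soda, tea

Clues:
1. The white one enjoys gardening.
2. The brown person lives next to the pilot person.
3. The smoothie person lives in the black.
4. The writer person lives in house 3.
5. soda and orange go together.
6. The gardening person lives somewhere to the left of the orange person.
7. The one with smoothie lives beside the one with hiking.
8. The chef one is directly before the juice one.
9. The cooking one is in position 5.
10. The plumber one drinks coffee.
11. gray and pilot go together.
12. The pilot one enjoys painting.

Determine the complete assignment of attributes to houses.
Solution:

House | Job | Hobby | Color | Drink
-----------------------------------
  1   | plumber | gardening | white | coffee
  2   | chef | reading | black | smoothie
  3   | writer | hiking | brown | juice
  4   | pilot | painting | gray | tea
  5   | nurse | cooking | orange | soda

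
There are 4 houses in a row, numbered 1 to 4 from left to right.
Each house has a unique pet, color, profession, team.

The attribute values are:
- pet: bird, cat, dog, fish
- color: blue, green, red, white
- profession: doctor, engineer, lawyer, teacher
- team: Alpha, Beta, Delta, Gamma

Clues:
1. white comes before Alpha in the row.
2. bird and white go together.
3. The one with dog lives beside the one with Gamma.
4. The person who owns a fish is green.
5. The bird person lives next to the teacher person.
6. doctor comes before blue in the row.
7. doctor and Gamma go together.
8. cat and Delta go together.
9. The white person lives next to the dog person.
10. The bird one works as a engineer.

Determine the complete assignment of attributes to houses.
Solution:

House | Pet | Color | Profession | Team
---------------------------------------
  1   | bird | white | engineer | Beta
  2   | dog | red | teacher | Alpha
  3   | fish | green | doctor | Gamma
  4   | cat | blue | lawyer | Delta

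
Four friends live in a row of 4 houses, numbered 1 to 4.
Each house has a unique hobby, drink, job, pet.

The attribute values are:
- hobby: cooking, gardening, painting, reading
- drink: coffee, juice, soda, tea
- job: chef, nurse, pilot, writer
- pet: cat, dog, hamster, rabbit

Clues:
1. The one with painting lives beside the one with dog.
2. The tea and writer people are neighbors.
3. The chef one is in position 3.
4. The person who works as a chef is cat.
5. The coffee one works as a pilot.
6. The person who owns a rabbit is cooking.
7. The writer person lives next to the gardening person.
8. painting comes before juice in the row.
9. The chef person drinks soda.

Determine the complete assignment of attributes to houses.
Solution:

House | Hobby | Drink | Job | Pet
---------------------------------
  1   | painting | tea | nurse | hamster
  2   | reading | juice | writer | dog
  3   | gardening | soda | chef | cat
  4   | cooking | coffee | pilot | rabbit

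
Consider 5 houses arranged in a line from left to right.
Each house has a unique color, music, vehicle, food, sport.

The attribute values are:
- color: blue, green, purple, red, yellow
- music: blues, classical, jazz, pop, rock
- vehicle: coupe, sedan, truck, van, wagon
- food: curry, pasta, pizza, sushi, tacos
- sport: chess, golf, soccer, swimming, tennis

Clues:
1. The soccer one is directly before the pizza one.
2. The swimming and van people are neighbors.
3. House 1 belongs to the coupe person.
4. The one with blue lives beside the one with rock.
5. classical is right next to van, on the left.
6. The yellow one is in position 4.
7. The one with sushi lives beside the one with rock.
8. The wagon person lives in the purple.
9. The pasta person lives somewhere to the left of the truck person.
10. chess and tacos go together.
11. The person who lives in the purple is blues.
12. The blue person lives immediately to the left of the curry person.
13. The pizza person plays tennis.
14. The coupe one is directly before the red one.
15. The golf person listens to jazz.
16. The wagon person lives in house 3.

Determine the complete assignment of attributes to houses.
Solution:

House | Color | Music | Vehicle | Food | Sport
----------------------------------------------
  1   | blue | classical | coupe | sushi | swimming
  2   | red | rock | van | curry | soccer
  3   | purple | blues | wagon | pizza | tennis
  4   | yellow | jazz | sedan | pasta | golf
  5   | green | pop | truck | tacos | chess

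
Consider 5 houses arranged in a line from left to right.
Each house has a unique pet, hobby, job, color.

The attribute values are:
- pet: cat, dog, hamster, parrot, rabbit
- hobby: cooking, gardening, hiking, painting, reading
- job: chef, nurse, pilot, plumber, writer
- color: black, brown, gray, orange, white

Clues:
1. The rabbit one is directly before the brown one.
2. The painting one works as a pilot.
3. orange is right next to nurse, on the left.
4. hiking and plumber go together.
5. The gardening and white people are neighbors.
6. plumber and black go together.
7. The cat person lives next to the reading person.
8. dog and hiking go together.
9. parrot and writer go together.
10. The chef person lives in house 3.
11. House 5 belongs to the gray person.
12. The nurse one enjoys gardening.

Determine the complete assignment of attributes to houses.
Solution:

House | Pet | Hobby | Job | Color
---------------------------------
  1   | rabbit | painting | pilot | orange
  2   | cat | gardening | nurse | brown
  3   | hamster | reading | chef | white
  4   | dog | hiking | plumber | black
  5   | parrot | cooking | writer | gray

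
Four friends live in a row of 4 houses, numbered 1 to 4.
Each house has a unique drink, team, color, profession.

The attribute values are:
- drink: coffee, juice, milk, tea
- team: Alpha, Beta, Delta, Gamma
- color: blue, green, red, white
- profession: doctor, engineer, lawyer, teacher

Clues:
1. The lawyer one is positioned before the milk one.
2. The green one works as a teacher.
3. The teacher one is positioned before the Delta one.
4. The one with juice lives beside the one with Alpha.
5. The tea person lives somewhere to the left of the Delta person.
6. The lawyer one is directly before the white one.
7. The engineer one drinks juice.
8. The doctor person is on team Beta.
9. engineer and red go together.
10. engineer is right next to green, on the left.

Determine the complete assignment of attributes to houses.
Solution:

House | Drink | Team | Color | Profession
-----------------------------------------
  1   | juice | Gamma | red | engineer
  2   | tea | Alpha | green | teacher
  3   | coffee | Delta | blue | lawyer
  4   | milk | Beta | white | doctor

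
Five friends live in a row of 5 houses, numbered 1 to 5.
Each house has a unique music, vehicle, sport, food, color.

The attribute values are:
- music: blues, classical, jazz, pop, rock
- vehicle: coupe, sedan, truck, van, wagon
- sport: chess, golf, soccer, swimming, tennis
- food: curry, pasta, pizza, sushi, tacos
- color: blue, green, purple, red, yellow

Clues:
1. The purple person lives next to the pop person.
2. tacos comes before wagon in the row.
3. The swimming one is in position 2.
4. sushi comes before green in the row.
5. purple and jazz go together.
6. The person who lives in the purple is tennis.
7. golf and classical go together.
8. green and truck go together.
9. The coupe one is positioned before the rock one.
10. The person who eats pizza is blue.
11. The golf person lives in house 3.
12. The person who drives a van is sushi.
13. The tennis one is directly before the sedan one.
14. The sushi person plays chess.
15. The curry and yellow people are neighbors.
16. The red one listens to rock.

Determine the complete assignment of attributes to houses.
Solution:

House | Music | Vehicle | Sport | Food | Color
----------------------------------------------
  1   | jazz | coupe | tennis | curry | purple
  2   | pop | sedan | swimming | tacos | yellow
  3   | classical | wagon | golf | pizza | blue
  4   | rock | van | chess | sushi | red
  5   | blues | truck | soccer | pasta | green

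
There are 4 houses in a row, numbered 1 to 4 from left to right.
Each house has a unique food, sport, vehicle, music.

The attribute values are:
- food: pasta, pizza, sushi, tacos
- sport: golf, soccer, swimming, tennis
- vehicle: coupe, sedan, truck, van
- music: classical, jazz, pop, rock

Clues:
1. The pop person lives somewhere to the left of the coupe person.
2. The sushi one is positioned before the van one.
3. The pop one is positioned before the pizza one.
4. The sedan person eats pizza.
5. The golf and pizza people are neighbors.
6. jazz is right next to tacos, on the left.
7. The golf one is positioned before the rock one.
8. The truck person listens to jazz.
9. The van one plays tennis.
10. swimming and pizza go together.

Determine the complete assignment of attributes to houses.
Solution:

House | Food | Sport | Vehicle | Music
--------------------------------------
  1   | sushi | soccer | truck | jazz
  2   | tacos | tennis | van | pop
  3   | pasta | golf | coupe | classical
  4   | pizza | swimming | sedan | rock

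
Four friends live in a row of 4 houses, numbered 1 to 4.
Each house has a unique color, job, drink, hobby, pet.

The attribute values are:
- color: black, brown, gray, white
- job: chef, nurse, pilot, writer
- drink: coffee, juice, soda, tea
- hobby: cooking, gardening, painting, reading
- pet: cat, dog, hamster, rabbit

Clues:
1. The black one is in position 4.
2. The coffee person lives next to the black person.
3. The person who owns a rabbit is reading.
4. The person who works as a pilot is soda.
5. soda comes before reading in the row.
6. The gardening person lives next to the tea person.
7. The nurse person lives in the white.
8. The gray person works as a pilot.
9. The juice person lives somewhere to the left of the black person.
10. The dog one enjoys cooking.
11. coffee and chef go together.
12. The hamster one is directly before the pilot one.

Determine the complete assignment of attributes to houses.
Solution:

House | Color | Job | Drink | Hobby | Pet
-----------------------------------------
  1   | white | nurse | juice | painting | hamster
  2   | gray | pilot | soda | cooking | dog
  3   | brown | chef | coffee | gardening | cat
  4   | black | writer | tea | reading | rabbit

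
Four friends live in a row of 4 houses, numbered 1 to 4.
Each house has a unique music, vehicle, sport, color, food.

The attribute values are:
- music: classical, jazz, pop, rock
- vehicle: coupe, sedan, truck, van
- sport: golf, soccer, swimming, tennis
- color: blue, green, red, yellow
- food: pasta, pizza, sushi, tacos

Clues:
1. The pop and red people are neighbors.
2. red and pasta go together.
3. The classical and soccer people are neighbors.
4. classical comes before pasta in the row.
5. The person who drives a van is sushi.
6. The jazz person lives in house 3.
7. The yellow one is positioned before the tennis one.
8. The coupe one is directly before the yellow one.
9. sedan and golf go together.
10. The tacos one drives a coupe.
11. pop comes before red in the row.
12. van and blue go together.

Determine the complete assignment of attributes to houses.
Solution:

House | Music | Vehicle | Sport | Color | Food
----------------------------------------------
  1   | classical | coupe | swimming | green | tacos
  2   | pop | truck | soccer | yellow | pizza
  3   | jazz | sedan | golf | red | pasta
  4   | rock | van | tennis | blue | sushi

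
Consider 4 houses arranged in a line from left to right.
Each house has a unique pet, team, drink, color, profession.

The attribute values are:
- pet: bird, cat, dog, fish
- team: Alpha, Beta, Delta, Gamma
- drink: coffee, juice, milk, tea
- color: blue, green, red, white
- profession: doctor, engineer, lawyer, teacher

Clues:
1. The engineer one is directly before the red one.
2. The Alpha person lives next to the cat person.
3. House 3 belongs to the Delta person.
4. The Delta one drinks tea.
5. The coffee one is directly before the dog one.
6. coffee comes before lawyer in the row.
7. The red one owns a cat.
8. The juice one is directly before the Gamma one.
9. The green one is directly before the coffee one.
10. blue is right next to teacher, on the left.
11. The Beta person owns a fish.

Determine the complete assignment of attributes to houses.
Solution:

House | Pet | Team | Drink | Color | Profession
-----------------------------------------------
  1   | bird | Alpha | juice | green | engineer
  2   | cat | Gamma | coffee | red | doctor
  3   | dog | Delta | tea | blue | lawyer
  4   | fish | Beta | milk | white | teacher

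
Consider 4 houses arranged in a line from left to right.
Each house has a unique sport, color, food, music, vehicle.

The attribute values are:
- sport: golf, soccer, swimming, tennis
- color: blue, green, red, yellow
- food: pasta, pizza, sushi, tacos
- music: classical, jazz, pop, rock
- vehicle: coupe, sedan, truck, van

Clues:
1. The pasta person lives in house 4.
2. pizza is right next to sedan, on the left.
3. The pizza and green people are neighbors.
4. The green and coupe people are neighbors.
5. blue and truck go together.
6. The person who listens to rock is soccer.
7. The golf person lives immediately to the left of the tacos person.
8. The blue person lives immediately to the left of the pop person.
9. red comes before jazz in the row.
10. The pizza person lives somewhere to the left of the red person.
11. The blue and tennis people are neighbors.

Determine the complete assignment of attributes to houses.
Solution:

House | Sport | Color | Food | Music | Vehicle
----------------------------------------------
  1   | golf | blue | pizza | classical | truck
  2   | tennis | green | tacos | pop | sedan
  3   | soccer | red | sushi | rock | coupe
  4   | swimming | yellow | pasta | jazz | van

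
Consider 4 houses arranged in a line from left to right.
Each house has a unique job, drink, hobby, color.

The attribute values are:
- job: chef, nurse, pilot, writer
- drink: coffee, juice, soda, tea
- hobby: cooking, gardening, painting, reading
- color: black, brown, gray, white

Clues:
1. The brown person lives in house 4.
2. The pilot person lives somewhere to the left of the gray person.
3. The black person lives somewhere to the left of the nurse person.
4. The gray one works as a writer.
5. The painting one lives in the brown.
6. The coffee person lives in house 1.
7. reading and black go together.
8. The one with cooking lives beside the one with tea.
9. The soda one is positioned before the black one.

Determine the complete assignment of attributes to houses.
Solution:

House | Job | Drink | Hobby | Color
-----------------------------------
  1   | pilot | coffee | gardening | white
  2   | writer | soda | cooking | gray
  3   | chef | tea | reading | black
  4   | nurse | juice | painting | brown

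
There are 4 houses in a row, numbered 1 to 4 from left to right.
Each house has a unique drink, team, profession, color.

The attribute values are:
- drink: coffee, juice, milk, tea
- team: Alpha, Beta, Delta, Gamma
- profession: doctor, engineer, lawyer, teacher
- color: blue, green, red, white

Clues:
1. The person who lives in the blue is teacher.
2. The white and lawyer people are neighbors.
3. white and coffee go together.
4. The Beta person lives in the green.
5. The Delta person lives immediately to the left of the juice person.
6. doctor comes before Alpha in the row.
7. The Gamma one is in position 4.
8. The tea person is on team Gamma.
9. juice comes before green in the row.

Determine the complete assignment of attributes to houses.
Solution:

House | Drink | Team | Profession | Color
-----------------------------------------
  1   | coffee | Delta | doctor | white
  2   | juice | Alpha | lawyer | red
  3   | milk | Beta | engineer | green
  4   | tea | Gamma | teacher | blue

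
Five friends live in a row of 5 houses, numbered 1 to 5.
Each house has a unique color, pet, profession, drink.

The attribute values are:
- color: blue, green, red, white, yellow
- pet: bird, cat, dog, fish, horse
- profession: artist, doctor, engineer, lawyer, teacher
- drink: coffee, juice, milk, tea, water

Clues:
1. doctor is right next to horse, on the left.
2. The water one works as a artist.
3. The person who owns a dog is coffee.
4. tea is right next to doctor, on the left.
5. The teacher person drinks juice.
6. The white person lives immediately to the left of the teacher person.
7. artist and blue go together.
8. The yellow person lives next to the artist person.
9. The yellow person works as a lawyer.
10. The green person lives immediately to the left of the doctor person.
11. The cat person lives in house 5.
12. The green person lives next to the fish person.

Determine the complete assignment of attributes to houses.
Solution:

House | Color | Pet | Profession | Drink
----------------------------------------
  1   | green | bird | engineer | tea
  2   | white | fish | doctor | milk
  3   | red | horse | teacher | juice
  4   | yellow | dog | lawyer | coffee
  5   | blue | cat | artist | water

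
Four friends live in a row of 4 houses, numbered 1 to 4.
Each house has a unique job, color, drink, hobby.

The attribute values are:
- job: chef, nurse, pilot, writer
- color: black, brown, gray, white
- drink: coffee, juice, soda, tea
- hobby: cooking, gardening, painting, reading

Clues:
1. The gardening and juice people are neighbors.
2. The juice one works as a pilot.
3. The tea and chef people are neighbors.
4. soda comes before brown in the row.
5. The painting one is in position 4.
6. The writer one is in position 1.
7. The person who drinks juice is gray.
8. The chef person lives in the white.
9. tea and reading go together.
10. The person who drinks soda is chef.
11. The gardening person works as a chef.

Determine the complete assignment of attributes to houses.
Solution:

House | Job | Color | Drink | Hobby
-----------------------------------
  1   | writer | black | tea | reading
  2   | chef | white | soda | gardening
  3   | pilot | gray | juice | cooking
  4   | nurse | brown | coffee | painting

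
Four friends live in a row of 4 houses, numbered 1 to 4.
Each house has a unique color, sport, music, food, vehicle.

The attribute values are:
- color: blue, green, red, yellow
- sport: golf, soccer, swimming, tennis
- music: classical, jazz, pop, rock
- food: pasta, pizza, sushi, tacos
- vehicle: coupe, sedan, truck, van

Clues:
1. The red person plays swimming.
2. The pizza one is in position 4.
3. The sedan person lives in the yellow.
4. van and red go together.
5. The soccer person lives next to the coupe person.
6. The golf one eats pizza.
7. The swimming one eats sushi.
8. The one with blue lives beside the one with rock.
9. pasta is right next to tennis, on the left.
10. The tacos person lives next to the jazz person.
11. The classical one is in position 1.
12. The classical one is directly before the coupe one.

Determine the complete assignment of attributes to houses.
Solution:

House | Color | Sport | Music | Food | Vehicle
----------------------------------------------
  1   | blue | soccer | classical | pasta | truck
  2   | green | tennis | rock | tacos | coupe
  3   | red | swimming | jazz | sushi | van
  4   | yellow | golf | pop | pizza | sedan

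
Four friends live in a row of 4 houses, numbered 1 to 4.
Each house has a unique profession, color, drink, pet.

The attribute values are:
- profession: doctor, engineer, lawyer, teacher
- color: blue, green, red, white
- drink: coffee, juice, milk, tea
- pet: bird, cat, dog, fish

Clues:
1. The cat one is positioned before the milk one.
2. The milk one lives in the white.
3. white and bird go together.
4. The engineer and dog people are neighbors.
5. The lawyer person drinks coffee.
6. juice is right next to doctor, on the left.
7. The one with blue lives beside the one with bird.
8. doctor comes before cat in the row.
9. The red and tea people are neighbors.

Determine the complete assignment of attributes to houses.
Solution:

House | Profession | Color | Drink | Pet
----------------------------------------
  1   | engineer | red | juice | fish
  2   | doctor | green | tea | dog
  3   | lawyer | blue | coffee | cat
  4   | teacher | white | milk | bird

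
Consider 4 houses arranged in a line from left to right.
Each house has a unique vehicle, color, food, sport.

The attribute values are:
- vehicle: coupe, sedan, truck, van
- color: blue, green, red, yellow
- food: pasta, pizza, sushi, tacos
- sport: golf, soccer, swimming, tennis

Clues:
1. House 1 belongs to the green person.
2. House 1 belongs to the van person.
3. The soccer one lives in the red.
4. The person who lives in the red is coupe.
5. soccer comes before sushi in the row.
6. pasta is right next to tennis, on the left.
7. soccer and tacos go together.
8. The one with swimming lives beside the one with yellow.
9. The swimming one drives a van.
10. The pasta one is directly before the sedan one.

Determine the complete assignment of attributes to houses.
Solution:

House | Vehicle | Color | Food | Sport
--------------------------------------
  1   | van | green | pasta | swimming
  2   | sedan | yellow | pizza | tennis
  3   | coupe | red | tacos | soccer
  4   | truck | blue | sushi | golf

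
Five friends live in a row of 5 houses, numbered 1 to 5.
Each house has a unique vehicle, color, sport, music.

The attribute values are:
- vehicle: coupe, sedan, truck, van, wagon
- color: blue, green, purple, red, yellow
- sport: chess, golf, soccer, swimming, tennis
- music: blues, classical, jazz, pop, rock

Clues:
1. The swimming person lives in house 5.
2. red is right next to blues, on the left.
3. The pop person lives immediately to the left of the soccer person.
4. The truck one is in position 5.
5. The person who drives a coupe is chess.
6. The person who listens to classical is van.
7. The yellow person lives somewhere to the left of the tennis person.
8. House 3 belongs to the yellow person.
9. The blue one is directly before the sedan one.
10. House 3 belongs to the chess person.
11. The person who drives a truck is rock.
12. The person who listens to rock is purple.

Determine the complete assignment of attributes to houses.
Solution:

House | Vehicle | Color | Sport | Music
---------------------------------------
  1   | wagon | blue | golf | pop
  2   | sedan | red | soccer | jazz
  3   | coupe | yellow | chess | blues
  4   | van | green | tennis | classical
  5   | truck | purple | swimming | rock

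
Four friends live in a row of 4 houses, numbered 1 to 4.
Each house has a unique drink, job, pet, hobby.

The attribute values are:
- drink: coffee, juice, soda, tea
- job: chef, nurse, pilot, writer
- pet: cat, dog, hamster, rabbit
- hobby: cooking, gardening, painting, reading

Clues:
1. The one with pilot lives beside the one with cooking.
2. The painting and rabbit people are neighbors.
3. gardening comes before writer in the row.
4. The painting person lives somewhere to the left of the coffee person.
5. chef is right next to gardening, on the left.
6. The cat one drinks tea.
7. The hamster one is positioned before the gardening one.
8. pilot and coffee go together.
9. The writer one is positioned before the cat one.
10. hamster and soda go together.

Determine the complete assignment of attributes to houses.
Solution:

House | Drink | Job | Pet | Hobby
---------------------------------
  1   | soda | chef | hamster | painting
  2   | coffee | pilot | rabbit | gardening
  3   | juice | writer | dog | cooking
  4   | tea | nurse | cat | reading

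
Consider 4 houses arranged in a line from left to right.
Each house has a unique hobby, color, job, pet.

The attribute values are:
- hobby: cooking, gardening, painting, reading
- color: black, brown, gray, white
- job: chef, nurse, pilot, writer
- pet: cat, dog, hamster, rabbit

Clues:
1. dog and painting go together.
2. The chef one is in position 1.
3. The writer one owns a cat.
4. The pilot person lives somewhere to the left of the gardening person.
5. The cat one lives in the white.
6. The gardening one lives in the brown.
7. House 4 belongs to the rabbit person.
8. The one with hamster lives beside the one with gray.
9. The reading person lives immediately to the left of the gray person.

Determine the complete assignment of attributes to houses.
Solution:

House | Hobby | Color | Job | Pet
---------------------------------
  1   | reading | black | chef | hamster
  2   | painting | gray | pilot | dog
  3   | cooking | white | writer | cat
  4   | gardening | brown | nurse | rabbit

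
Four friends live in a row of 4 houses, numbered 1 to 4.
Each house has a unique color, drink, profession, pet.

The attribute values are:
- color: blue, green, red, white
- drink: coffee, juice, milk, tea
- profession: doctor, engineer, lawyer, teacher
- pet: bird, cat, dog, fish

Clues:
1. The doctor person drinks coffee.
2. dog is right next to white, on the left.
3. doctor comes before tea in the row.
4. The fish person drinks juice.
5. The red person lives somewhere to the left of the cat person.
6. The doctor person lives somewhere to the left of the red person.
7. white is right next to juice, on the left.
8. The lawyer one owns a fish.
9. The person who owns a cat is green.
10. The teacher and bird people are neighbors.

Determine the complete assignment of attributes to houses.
Solution:

House | Color | Drink | Profession | Pet
----------------------------------------
  1   | blue | milk | teacher | dog
  2   | white | coffee | doctor | bird
  3   | red | juice | lawyer | fish
  4   | green | tea | engineer | cat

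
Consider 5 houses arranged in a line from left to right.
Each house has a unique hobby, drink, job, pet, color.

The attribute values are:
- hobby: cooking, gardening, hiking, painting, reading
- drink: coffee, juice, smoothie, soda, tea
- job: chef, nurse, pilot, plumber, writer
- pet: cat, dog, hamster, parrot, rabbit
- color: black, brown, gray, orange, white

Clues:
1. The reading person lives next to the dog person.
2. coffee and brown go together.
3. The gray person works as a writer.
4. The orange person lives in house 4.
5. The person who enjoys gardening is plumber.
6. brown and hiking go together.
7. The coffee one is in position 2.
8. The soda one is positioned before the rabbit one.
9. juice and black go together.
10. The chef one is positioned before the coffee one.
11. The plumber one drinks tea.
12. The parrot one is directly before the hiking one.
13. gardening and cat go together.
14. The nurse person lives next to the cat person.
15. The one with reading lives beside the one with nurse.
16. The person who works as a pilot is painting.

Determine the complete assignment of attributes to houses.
Solution:

House | Hobby | Drink | Job | Pet | Color
-----------------------------------------
  1   | reading | juice | chef | parrot | black
  2   | hiking | coffee | nurse | dog | brown
  3   | gardening | tea | plumber | cat | white
  4   | painting | soda | pilot | hamster | orange
  5   | cooking | smoothie | writer | rabbit | gray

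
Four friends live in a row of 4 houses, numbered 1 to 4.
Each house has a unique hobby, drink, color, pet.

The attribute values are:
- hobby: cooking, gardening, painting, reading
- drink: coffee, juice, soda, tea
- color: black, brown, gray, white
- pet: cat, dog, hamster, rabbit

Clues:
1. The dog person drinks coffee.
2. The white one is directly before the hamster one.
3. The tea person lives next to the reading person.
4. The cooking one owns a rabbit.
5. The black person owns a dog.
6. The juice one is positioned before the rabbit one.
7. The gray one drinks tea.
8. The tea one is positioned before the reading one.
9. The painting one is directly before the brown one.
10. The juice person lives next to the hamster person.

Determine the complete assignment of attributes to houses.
Solution:

House | Hobby | Drink | Color | Pet
-----------------------------------
  1   | painting | juice | white | cat
  2   | gardening | soda | brown | hamster
  3   | cooking | tea | gray | rabbit
  4   | reading | coffee | black | dog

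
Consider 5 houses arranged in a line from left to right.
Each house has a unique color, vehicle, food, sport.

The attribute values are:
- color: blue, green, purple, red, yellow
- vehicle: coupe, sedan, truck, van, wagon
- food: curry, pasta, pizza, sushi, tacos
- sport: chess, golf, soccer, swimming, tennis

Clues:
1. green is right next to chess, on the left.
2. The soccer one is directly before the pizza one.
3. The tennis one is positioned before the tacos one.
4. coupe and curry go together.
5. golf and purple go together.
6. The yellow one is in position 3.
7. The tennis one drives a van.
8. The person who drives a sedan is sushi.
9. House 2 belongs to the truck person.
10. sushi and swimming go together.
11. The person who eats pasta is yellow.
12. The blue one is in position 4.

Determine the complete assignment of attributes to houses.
Solution:

House | Color | Vehicle | Food | Sport
--------------------------------------
  1   | green | coupe | curry | soccer
  2   | red | truck | pizza | chess
  3   | yellow | van | pasta | tennis
  4   | blue | sedan | sushi | swimming
  5   | purple | wagon | tacos | golf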